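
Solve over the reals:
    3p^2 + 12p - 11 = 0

Discriminant: (12)^2 - 4*3*(-11) = 276.
Quadratic formula: p = (-12 +/- sqrt(276)) / 6.
So p = -2 + sqrt(69)/3 ~= 0.7689 or p = -sqrt(69)/3 - 2 ~= -4.7689.

p = -4.7689 or p = 0.7689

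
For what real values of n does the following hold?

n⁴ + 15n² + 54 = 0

No real solutions.

Let u = n². The equation becomes u² + 15u + 54 = 0.
Factor: (u + 9)(u + 6) = 0, so u = -9 or u = -6.
n² = -9 < 0 has no real solution.
n² = -6 < 0 has no real solution.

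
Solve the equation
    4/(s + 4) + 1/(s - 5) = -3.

Multiply both sides by (s + 4)(s - 5):
4(s - 5) + (s + 4) = -3(s + 4)(s - 5).
Expand and collect terms: -3s^2 - 2s + 76 = 0.
By the quadratic formula, s = (2 +/- sqrt(916)) / -6, so s ~= -5.3776 or s ~= 4.7109.
Neither value makes a denominator zero (s != -4, s != 5), so both are valid.

s = -5.3776 or s = 4.7109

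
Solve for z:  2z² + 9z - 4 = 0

z = -4.9075 or z = 0.4075

Discriminant: (9)² − 4·2·(-4) = 113.
Quadratic formula: z = (-9 ± √113) / 4.
So z = -9/4 + √(113)/4 ≈ 0.4075 or z = -√(113)/4 - 9/4 ≈ -4.9075.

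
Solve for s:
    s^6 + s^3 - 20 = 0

s = -1.71 or s = 1.5874

Let u = s^3. The equation becomes u^2 + u - 20 = 0.
Factor: (u + 5)(u - 4) = 0, so u = -5 or u = 4.
s^3 = -5 gives s = -(5)^(1/3) ~= -1.71.
s^3 = 4 gives s = (4)^(1/3) ~= 1.5874.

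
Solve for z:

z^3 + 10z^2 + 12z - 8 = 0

Possible rational roots are divisors of -8. Testing z = -2 gives 0, so (z + 2) is a factor.
Divide: z^3 + 10z^2 + 12z - 8 = (z + 2)(z^2 + 8z - 4).
Apply the quadratic formula to z^2 + 8z - 4 = 0: z = (-8 +/- sqrt(80))/2, i.e. z ~= 0.4721 or z ~= -8.4721.

z = -8.4721 or z = -2 or z = 0.4721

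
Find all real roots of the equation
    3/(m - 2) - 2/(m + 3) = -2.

m = -1 or m = -0.5

Multiply both sides by (m - 2)(m + 3):
3(m + 3) - 2(m - 2) = -2(m - 2)(m + 3).
Expand and collect terms: -2m² - 3m - 1 = 0.
Factor or apply the quadratic formula: m = -1 or m = -0.5.
Neither value makes a denominator zero (m ≠ 2, m ≠ -3), so both are valid.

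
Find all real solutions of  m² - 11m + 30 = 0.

m = 5 or m = 6

Factor: (m - 6)(m - 5) = 0.
So m = 6 or m = 5.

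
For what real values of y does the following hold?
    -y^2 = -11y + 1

Rearrange to standard form: -y^2 + 11y - 1 = 0.
Discriminant: (11)^2 - 4*(-1)*(-1) = 117.
Quadratic formula: y = (-11 +/- sqrt(117)) / (-2).
So y = 11/2 - 3*sqrt(13)/2 ~= 0.0917 or y = 3*sqrt(13)/2 + 11/2 ~= 10.9083.

y = 0.0917 or y = 10.9083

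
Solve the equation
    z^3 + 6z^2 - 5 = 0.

Possible rational roots are divisors of -5. Testing z = -1 gives 0, so (z + 1) is a factor.
Divide: z^3 + 6z^2 - 5 = (z + 1)(z^2 + 5z - 5).
Apply the quadratic formula to z^2 + 5z - 5 = 0: z = (-5 +/- sqrt(45))/2, i.e. z ~= 0.8541 or z ~= -5.8541.

z = -5.8541 or z = -1 or z = 0.8541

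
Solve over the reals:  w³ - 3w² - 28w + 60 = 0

w = -5 or w = 2 or w = 6

Possible rational roots are divisors of 60. Testing w = -5 gives 0, so (w + 5) is a factor.
Divide: w³ - 3w² - 28w + 60 = (w + 5)(w² - 8w + 12).
Factor the quadratic: w = 6 or w = 2.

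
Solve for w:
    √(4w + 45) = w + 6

Square both sides: 4w + 45 = (w + 6)².
Expand and rearrange: w² + 8w - 9 = 0.
Solving gives w = 1 or w = -9.
Check each candidate in the original equation:
  w = 1: √(49) = 7, while w + 6 = 7 — valid.
  w = -9: √(9) = 3, while w + 6 = -3 — extraneous.

w = 1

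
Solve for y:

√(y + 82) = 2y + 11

Square both sides: y + 82 = (2y + 11)².
Expand and rearrange: 4y² + 43y + 39 = 0.
Solving gives y = -1 or y = -9.75.
Check each candidate in the original equation:
  y = -1: √(81) = 9, while 2y + 11 = 9 — valid.
  y = -9.75: √(72.25) = 8.5, while 2y + 11 = -8.5 — extraneous.

y = -1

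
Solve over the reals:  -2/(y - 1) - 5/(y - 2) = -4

y = 1.1958 or y = 3.5542

Multiply both sides by (y - 1)(y - 2):
-2(y - 2) - 5(y - 1) = -4(y - 1)(y - 2).
Expand and collect terms: -4y² + 19y - 17 = 0.
By the quadratic formula, y = (-19 ± √89) / -8, so y ≈ 1.1958 or y ≈ 3.5542.
Neither value makes a denominator zero (y ≠ 1, y ≠ 2), so both are valid.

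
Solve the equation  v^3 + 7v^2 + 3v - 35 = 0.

v = -5 or v = -3.8284 or v = 1.8284

Possible rational roots are divisors of -35. Testing v = -5 gives 0, so (v + 5) is a factor.
Divide: v^3 + 7v^2 + 3v - 35 = (v + 5)(v^2 + 2v - 7).
Apply the quadratic formula to v^2 + 2v - 7 = 0: v = (-2 +/- sqrt(32))/2, i.e. v ~= 1.8284 or v ~= -3.8284.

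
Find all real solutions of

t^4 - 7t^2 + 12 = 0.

t = -2 or t = -1.7321 or t = 1.7321 or t = 2

Let u = t^2. The equation becomes u^2 - 7u + 12 = 0.
Factor: (u - 4)(u - 3) = 0, so u = 4 or u = 3.
t^2 = 4 gives t = +/-2.
t^2 = 3 gives t = +/-sqrt(3) ~= +/-1.7321.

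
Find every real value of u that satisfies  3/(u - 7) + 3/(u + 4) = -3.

Multiply both sides by (u - 7)(u + 4):
3(u + 4) + 3(u - 7) = -3(u - 7)(u + 4).
Expand and collect terms: -3u^2 + 3u + 93 = 0.
By the quadratic formula, u = (-3 +/- sqrt(1125)) / -6, so u ~= -5.0902 or u ~= 6.0902.
Neither value makes a denominator zero (u != 7, u != -4), so both are valid.

u = -5.0902 or u = 6.0902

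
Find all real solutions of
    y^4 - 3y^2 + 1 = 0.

Let u = y^2. The equation becomes u^2 - 3u + 1 = 0.
By the quadratic formula, u = sqrt(5)/2 + 3/2 or u = 3/2 - sqrt(5)/2.
y^2 = sqrt(5)/2 + 3/2 gives y = +/-(1/2 + sqrt(5)/2) ~= +/-1.618.
y^2 = 3/2 - sqrt(5)/2 gives y = +/-(-1/2 + sqrt(5)/2) ~= +/-0.618.

y = -1.618 or y = -0.618 or y = 0.618 or y = 1.618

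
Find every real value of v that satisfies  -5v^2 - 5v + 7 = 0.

Discriminant: (-5)^2 - 4*(-5)*7 = 165.
Quadratic formula: v = (5 +/- sqrt(165)) / (-10).
So v = -sqrt(165)/10 - 1/2 ~= -1.7845 or v = -1/2 + sqrt(165)/10 ~= 0.7845.

v = -1.7845 or v = 0.7845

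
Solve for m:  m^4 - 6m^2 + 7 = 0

Let u = m^2. The equation becomes u^2 - 6u + 7 = 0.
By the quadratic formula, u = sqrt(2) + 3 or u = 3 - sqrt(2).
m^2 = sqrt(2) + 3 gives m = +/-sqrt(sqrt(2) + 3) ~= +/-2.101.
m^2 = 3 - sqrt(2) gives m = +/-sqrt(3 - sqrt(2)) ~= +/-1.2593.

m = -2.101 or m = -1.2593 or m = 1.2593 or m = 2.101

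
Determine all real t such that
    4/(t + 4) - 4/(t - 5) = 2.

Multiply both sides by (t + 4)(t - 5):
4(t - 5) - 4(t + 4) = 2(t + 4)(t - 5).
Expand and collect terms: 2t^2 - 2t - 4 = 0.
Factor or apply the quadratic formula: t = 2 or t = -1.
Neither value makes a denominator zero (t != -4, t != 5), so both are valid.

t = -1 or t = 2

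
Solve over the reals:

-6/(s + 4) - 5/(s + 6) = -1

Multiply both sides by (s + 4)(s + 6):
-6(s + 6) - 5(s + 4) = -(s + 4)(s + 6).
Expand and collect terms: -s^2 + s + 32 = 0.
By the quadratic formula, s = (-1 +/- sqrt(129)) / -2, so s ~= -5.1789 or s ~= 6.1789.
Neither value makes a denominator zero (s != -4, s != -6), so both are valid.

s = -5.1789 or s = 6.1789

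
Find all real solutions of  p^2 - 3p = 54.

p = -6 or p = 9

Bring every term to one side: p^2 - 3p - 54 = 0.
Factor: (p + 6)(p - 9) = 0.
So p = -6 or p = 9.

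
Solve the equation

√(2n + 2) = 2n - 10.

n = 7

Square both sides: 2n + 2 = (2n - 10)².
Expand and rearrange: 4n² - 42n + 98 = 0.
Solving gives n = 7 or n = 3.5.
Check each candidate in the original equation:
  n = 7: √(16) = 4, while 2n - 10 = 4 — valid.
  n = 3.5: √(9) = 3, while 2n - 10 = -3 — extraneous.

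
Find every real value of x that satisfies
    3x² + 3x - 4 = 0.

Discriminant: (3)² − 4·3·(-4) = 57.
Quadratic formula: x = (-3 ± √57) / 6.
So x = -1/2 + √(57)/6 ≈ 0.7583 or x = -√(57)/6 - 1/2 ≈ -1.7583.

x = -1.7583 or x = 0.7583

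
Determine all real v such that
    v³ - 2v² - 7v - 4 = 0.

Possible rational roots are divisors of -4. Testing v = 4 gives 0, so (v - 4) is a factor.
Divide: v³ - 2v² - 7v - 4 = (v - 4)(v² + 2v + 1).
The quadratic has the repeated root v = -1.

v = -1 or v = 4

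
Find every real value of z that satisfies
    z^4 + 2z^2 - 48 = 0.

z = -2.4495 or z = 2.4495

Let u = z^2. The equation becomes u^2 + 2u - 48 = 0.
Factor: (u - 6)(u + 8) = 0, so u = 6 or u = -8.
z^2 = 6 gives z = +/-sqrt(6) ~= +/-2.4495.
z^2 = -8 < 0 has no real solution.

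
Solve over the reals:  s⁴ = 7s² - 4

s = -2.5243 or s = -0.7923 or s = 0.7923 or s = 2.5243

Let u = s². The equation becomes u² - 7u + 4 = 0.
By the quadratic formula, u = √(33)/2 + 7/2 or u = 7/2 - √(33)/2.
s² = √(33)/2 + 7/2 gives s = ±√(√(33)/2 + 7/2) ≈ ±2.5243.
s² = 7/2 - √(33)/2 gives s = ±√(7/2 - √(33)/2) ≈ ±0.7923.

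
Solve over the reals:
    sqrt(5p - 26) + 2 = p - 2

p = 6 or p = 7

Isolate the radical: sqrt(5p - 26) = p - 4.
Square both sides: 5p - 26 = (p - 4)^2.
Expand and rearrange: p^2 - 13p + 42 = 0.
Solving gives p = 7 or p = 6.
Check each candidate in the original equation:
  p = 7: sqrt(9) = 3, while p - 4 = 3 — valid.
  p = 6: sqrt(4) = 2, while p - 4 = 2 — valid.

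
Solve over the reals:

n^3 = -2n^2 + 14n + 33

n = -3 or n = -2.8541 or n = 3.8541

Rearrange: n^3 + 2n^2 - 14n - 33 = 0.
Possible rational roots are divisors of -33. Testing n = -3 gives 0, so (n + 3) is a factor.
Divide: n^3 + 2n^2 - 14n - 33 = (n + 3)(n^2 - n - 11).
Apply the quadratic formula to n^2 - n - 11 = 0: n = (1 +/- sqrt(45))/2, i.e. n ~= 3.8541 or n ~= -2.8541.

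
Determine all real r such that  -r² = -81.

Bring every term to one side: -r² + 81 = 0.
Factor: -1(r - 9)(r + 9) = 0.
So r = 9 or r = -9.

r = -9 or r = 9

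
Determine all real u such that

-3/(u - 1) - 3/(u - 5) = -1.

Multiply both sides by (u - 1)(u - 5):
-3(u - 5) - 3(u - 1) = -(u - 1)(u - 5).
Expand and collect terms: -u² + 12u - 23 = 0.
By the quadratic formula, u = (-12 ± √52) / -2, so u ≈ 2.3944 or u ≈ 9.6056.
Neither value makes a denominator zero (u ≠ 1, u ≠ 5), so both are valid.

u = 2.3944 or u = 9.6056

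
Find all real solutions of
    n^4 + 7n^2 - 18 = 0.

Let u = n^2. The equation becomes u^2 + 7u - 18 = 0.
Factor: (u + 9)(u - 2) = 0, so u = -9 or u = 2.
n^2 = -9 < 0 has no real solution.
n^2 = 2 gives n = +/-sqrt(2) ~= +/-1.4142.

n = -1.4142 or n = 1.4142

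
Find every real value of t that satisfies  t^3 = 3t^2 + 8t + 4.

Rearrange: t^3 - 3t^2 - 8t - 4 = 0.
Possible rational roots are divisors of -4. Testing t = -1 gives 0, so (t + 1) is a factor.
Divide: t^3 - 3t^2 - 8t - 4 = (t + 1)(t^2 - 4t - 4).
Apply the quadratic formula to t^2 - 4t - 4 = 0: t = (4 +/- sqrt(32))/2, i.e. t ~= 4.8284 or t ~= -0.8284.

t = -1 or t = -0.8284 or t = 4.8284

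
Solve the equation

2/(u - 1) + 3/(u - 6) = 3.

u = 1.5445 or u = 7.1222

Multiply both sides by (u - 1)(u - 6):
2(u - 6) + 3(u - 1) = 3(u - 1)(u - 6).
Expand and collect terms: 3u² - 26u + 33 = 0.
By the quadratic formula, u = (26 ± √280) / 6, so u ≈ 7.1222 or u ≈ 1.5445.
Neither value makes a denominator zero (u ≠ 1, u ≠ 6), so both are valid.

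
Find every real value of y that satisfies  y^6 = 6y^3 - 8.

Let u = y^3. The equation becomes u^2 - 6u + 8 = 0.
Factor: (u - 4)(u - 2) = 0, so u = 4 or u = 2.
y^3 = 4 gives y = (4)^(1/3) ~= 1.5874.
y^3 = 2 gives y = (2)^(1/3) ~= 1.2599.

y = 1.2599 or y = 1.5874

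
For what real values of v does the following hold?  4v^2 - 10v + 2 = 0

Discriminant: (-10)^2 - 4*4*2 = 68.
Quadratic formula: v = (10 +/- sqrt(68)) / 8.
So v = sqrt(17)/4 + 5/4 ~= 2.2808 or v = 5/4 - sqrt(17)/4 ~= 0.2192.

v = 0.2192 or v = 2.2808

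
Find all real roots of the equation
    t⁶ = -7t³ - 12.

t = -1.5874 or t = -1.4422

Let u = t³. The equation becomes u² + 7u + 12 = 0.
Factor: (u + 4)(u + 3) = 0, so u = -4 or u = -3.
t³ = -4 gives t = -∛(4) ≈ -1.5874.
t³ = -3 gives t = -∛(3) ≈ -1.4422.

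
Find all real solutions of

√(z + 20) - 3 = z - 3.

z = 5

Isolate the radical: √(z + 20) = z.
Square both sides: z + 20 = (z)².
Expand and rearrange: z² - z - 20 = 0.
Solving gives z = 5 or z = -4.
Check each candidate in the original equation:
  z = 5: √(25) = 5, while z = 5 — valid.
  z = -4: √(16) = 4, while z = -4 — extraneous.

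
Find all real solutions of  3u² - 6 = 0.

u = -1.4142 or u = 1.4142

Discriminant: (0)² − 4·3·(-6) = 72.
Quadratic formula: u = (0 ± √72) / 6.
So u = √(2) ≈ 1.4142 or u = -√(2) ≈ -1.4142.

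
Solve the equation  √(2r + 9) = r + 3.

r = 0

Square both sides: 2r + 9 = (r + 3)².
Expand and rearrange: r² + 4r = 0.
Solving gives r = 0 or r = -4.
Check each candidate in the original equation:
  r = 0: √(9) = 3, while r + 3 = 3 — valid.
  r = -4: √(1) = 1, while r + 3 = -1 — extraneous.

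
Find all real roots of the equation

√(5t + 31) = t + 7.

t = -6 or t = -3

Square both sides: 5t + 31 = (t + 7)².
Expand and rearrange: t² + 9t + 18 = 0.
Solving gives t = -3 or t = -6.
Check each candidate in the original equation:
  t = -3: √(16) = 4, while t + 7 = 4 — valid.
  t = -6: √(1) = 1, while t + 7 = 1 — valid.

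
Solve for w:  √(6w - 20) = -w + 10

w = 6

Square both sides: 6w - 20 = (-w + 10)².
Expand and rearrange: w² - 26w + 120 = 0.
Solving gives w = 20 or w = 6.
Check each candidate in the original equation:
  w = 20: √(100) = 10, while -w + 10 = -10 — extraneous.
  w = 6: √(16) = 4, while -w + 10 = 4 — valid.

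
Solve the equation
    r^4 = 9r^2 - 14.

Let u = r^2. The equation becomes u^2 - 9u + 14 = 0.
Factor: (u - 7)(u - 2) = 0, so u = 7 or u = 2.
r^2 = 7 gives r = +/-sqrt(7) ~= +/-2.6458.
r^2 = 2 gives r = +/-sqrt(2) ~= +/-1.4142.

r = -2.6458 or r = -1.4142 or r = 1.4142 or r = 2.6458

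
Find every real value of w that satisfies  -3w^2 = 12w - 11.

w = -4.7689 or w = 0.7689

Rearrange to standard form: -3w^2 - 12w + 11 = 0.
Discriminant: (-12)^2 - 4*(-3)*11 = 276.
Quadratic formula: w = (12 +/- sqrt(276)) / (-6).
So w = -sqrt(69)/3 - 2 ~= -4.7689 or w = -2 + sqrt(69)/3 ~= 0.7689.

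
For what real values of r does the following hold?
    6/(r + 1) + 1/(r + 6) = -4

Multiply both sides by (r + 1)(r + 6):
6(r + 6) + (r + 1) = -4(r + 1)(r + 6).
Expand and collect terms: -4r² - 35r - 61 = 0.
By the quadratic formula, r = (35 ± √249) / -8, so r ≈ -6.3475 or r ≈ -2.4025.
Neither value makes a denominator zero (r ≠ -1, r ≠ -6), so both are valid.

r = -6.3475 or r = -2.4025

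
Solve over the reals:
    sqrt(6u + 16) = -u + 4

u = 0

Square both sides: 6u + 16 = (-u + 4)^2.
Expand and rearrange: u^2 - 14u = 0.
Solving gives u = 14 or u = 0.
Check each candidate in the original equation:
  u = 14: sqrt(100) = 10, while -u + 4 = -10 — extraneous.
  u = 0: sqrt(16) = 4, while -u + 4 = 4 — valid.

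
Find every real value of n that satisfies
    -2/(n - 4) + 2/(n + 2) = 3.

Multiply both sides by (n - 4)(n + 2):
-2(n + 2) + 2(n - 4) = 3(n - 4)(n + 2).
Expand and collect terms: 3n^2 - 6n - 12 = 0.
By the quadratic formula, n = (6 +/- sqrt(180)) / 6, so n ~= 3.2361 or n ~= -1.2361.
Neither value makes a denominator zero (n != 4, n != -2), so both are valid.

n = -1.2361 or n = 3.2361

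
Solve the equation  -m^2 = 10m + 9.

Bring every term to one side: -m^2 - 10m - 9 = 0.
Factor: -1(m + 9)(m + 1) = 0.
So m = -9 or m = -1.

m = -9 or m = -1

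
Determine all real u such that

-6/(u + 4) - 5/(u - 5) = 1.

Multiply both sides by (u + 4)(u - 5):
-6(u - 5) - 5(u + 4) = (u + 4)(u - 5).
Expand and collect terms: u² + 10u - 30 = 0.
By the quadratic formula, u = (-10 ± √220) / 2, so u ≈ 2.4162 or u ≈ -12.4162.
Neither value makes a denominator zero (u ≠ -4, u ≠ 5), so both are valid.

u = -12.4162 or u = 2.4162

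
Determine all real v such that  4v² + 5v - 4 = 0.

v = -1.8042 or v = 0.5542

Discriminant: (5)² − 4·4·(-4) = 89.
Quadratic formula: v = (-5 ± √89) / 8.
So v = -5/8 + √(89)/8 ≈ 0.5542 or v = -√(89)/8 - 5/8 ≈ -1.8042.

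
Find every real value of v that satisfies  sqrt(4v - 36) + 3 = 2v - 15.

v = 9 or v = 10

Isolate the radical: sqrt(4v - 36) = 2v - 18.
Square both sides: 4v - 36 = (2v - 18)^2.
Expand and rearrange: 4v^2 - 76v + 360 = 0.
Solving gives v = 10 or v = 9.
Check each candidate in the original equation:
  v = 10: sqrt(4) = 2, while 2v - 18 = 2 — valid.
  v = 9: sqrt(0) = 0, while 2v - 18 = 0 — valid.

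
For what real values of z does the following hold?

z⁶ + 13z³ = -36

Let u = z³. The equation becomes u² + 13u + 36 = 0.
Factor: (u + 9)(u + 4) = 0, so u = -9 or u = -4.
z³ = -9 gives z = -∛(9) ≈ -2.0801.
z³ = -4 gives z = -∛(4) ≈ -1.5874.

z = -2.0801 or z = -1.5874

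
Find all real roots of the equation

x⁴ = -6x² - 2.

No real solutions.

Let u = x². The equation becomes u² + 6u + 2 = 0.
By the quadratic formula, u = -3 + √(7) or u = -3 - √(7).
x² = -3 + √(7) < 0 has no real solution.
x² = -3 - √(7) < 0 has no real solution.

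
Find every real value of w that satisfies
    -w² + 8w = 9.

w = 1.3542 or w = 6.6458

Rearrange to standard form: -w² + 8w - 9 = 0.
Discriminant: (8)² − 4·(-1)·(-9) = 28.
Quadratic formula: w = (-8 ± √28) / (-2).
So w = 4 - √(7) ≈ 1.3542 or w = √(7) + 4 ≈ 6.6458.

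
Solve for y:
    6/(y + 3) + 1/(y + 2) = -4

Multiply both sides by (y + 3)(y + 2):
6(y + 2) + (y + 3) = -4(y + 3)(y + 2).
Expand and collect terms: -4y^2 - 27y - 39 = 0.
By the quadratic formula, y = (27 +/- sqrt(105)) / -8, so y ~= -4.6559 or y ~= -2.0941.
Neither value makes a denominator zero (y != -3, y != -2), so both are valid.

y = -4.6559 or y = -2.0941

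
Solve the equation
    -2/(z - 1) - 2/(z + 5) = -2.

Multiply both sides by (z - 1)(z + 5):
-2(z + 5) - 2(z - 1) = -2(z - 1)(z + 5).
Expand and collect terms: -2z^2 - 4z + 18 = 0.
By the quadratic formula, z = (4 +/- sqrt(160)) / -4, so z ~= -4.1623 or z ~= 2.1623.
Neither value makes a denominator zero (z != 1, z != -5), so both are valid.

z = -4.1623 or z = 2.1623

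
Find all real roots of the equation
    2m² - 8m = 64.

Bring every term to one side: 2m² - 8m - 64 = 0.
Factor: 2(m + 4)(m - 8) = 0.
So m = -4 or m = 8.

m = -4 or m = 8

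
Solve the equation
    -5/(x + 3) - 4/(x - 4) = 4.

Multiply both sides by (x + 3)(x - 4):
-5(x - 4) - 4(x + 3) = 4(x + 3)(x - 4).
Expand and collect terms: 4x² + 5x - 56 = 0.
By the quadratic formula, x = (-5 ± √921) / 8, so x ≈ 3.1685 or x ≈ -4.4185.
Neither value makes a denominator zero (x ≠ -3, x ≠ 4), so both are valid.

x = -4.4185 or x = 3.1685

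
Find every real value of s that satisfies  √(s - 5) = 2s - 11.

s = 6

Square both sides: s - 5 = (2s - 11)².
Expand and rearrange: 4s² - 45s + 126 = 0.
Solving gives s = 6 or s = 5.25.
Check each candidate in the original equation:
  s = 6: √(1) = 1, while 2s - 11 = 1 — valid.
  s = 5.25: √(0.25) = 0.5, while 2s - 11 = -0.5 — extraneous.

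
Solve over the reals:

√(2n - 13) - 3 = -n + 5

n = 7

Isolate the radical: √(2n - 13) = -n + 8.
Square both sides: 2n - 13 = (-n + 8)².
Expand and rearrange: n² - 18n + 77 = 0.
Solving gives n = 11 or n = 7.
Check each candidate in the original equation:
  n = 11: √(9) = 3, while -n + 8 = -3 — extraneous.
  n = 7: √(1) = 1, while -n + 8 = 1 — valid.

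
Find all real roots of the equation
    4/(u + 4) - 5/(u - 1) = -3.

u = -5.0452 or u = 2.3785

Multiply both sides by (u + 4)(u - 1):
4(u - 1) - 5(u + 4) = -3(u + 4)(u - 1).
Expand and collect terms: -3u^2 - 8u + 36 = 0.
By the quadratic formula, u = (8 +/- sqrt(496)) / -6, so u ~= -5.0452 or u ~= 2.3785.
Neither value makes a denominator zero (u != -4, u != 1), so both are valid.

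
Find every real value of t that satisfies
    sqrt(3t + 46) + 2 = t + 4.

t = 6

Isolate the radical: sqrt(3t + 46) = t + 2.
Square both sides: 3t + 46 = (t + 2)^2.
Expand and rearrange: t^2 + t - 42 = 0.
Solving gives t = 6 or t = -7.
Check each candidate in the original equation:
  t = 6: sqrt(64) = 8, while t + 2 = 8 — valid.
  t = -7: sqrt(25) = 5, while t + 2 = -5 — extraneous.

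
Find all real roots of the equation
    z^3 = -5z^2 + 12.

Rearrange: z^3 + 5z^2 - 12 = 0.
Possible rational roots are divisors of -12. Testing z = -2 gives 0, so (z + 2) is a factor.
Divide: z^3 + 5z^2 - 12 = (z + 2)(z^2 + 3z - 6).
Apply the quadratic formula to z^2 + 3z - 6 = 0: z = (-3 +/- sqrt(33))/2, i.e. z ~= 1.3723 or z ~= -4.3723.

z = -4.3723 or z = -2 or z = 1.3723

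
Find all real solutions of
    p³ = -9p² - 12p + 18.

Rearrange: p³ + 9p² + 12p - 18 = 0.
Possible rational roots are divisors of -18. Testing p = -3 gives 0, so (p + 3) is a factor.
Divide: p³ + 9p² + 12p - 18 = (p + 3)(p² + 6p - 6).
Apply the quadratic formula to p² + 6p - 6 = 0: p = (-6 ± √60)/2, i.e. p ≈ 0.873 or p ≈ -6.873.

p = -6.873 or p = -3 or p = 0.873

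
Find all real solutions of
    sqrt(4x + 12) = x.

Square both sides: 4x + 12 = (x)^2.
Expand and rearrange: x^2 - 4x - 12 = 0.
Solving gives x = 6 or x = -2.
Check each candidate in the original equation:
  x = 6: sqrt(36) = 6, while x = 6 — valid.
  x = -2: sqrt(4) = 2, while x = -2 — extraneous.

x = 6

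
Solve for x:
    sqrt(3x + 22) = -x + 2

Square both sides: 3x + 22 = (-x + 2)^2.
Expand and rearrange: x^2 - 7x - 18 = 0.
Solving gives x = 9 or x = -2.
Check each candidate in the original equation:
  x = 9: sqrt(49) = 7, while -x + 2 = -7 — extraneous.
  x = -2: sqrt(16) = 4, while -x + 2 = 4 — valid.

x = -2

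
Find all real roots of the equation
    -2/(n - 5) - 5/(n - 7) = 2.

Multiply both sides by (n - 5)(n - 7):
-2(n - 7) - 5(n - 5) = 2(n - 5)(n - 7).
Expand and collect terms: 2n² - 17n + 31 = 0.
By the quadratic formula, n = (17 ± √41) / 4, so n ≈ 5.8508 or n ≈ 2.6492.
Neither value makes a denominator zero (n ≠ 5, n ≠ 7), so both are valid.

n = 2.6492 or n = 5.8508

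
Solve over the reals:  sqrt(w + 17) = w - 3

Square both sides: w + 17 = (w - 3)^2.
Expand and rearrange: w^2 - 7w - 8 = 0.
Solving gives w = 8 or w = -1.
Check each candidate in the original equation:
  w = 8: sqrt(25) = 5, while w - 3 = 5 — valid.
  w = -1: sqrt(16) = 4, while w - 3 = -4 — extraneous.

w = 8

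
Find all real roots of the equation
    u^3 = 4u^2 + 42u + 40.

Rearrange: u^3 - 4u^2 - 42u - 40 = 0.
Possible rational roots are divisors of -40. Testing u = -4 gives 0, so (u + 4) is a factor.
Divide: u^3 - 4u^2 - 42u - 40 = (u + 4)(u^2 - 8u - 10).
Apply the quadratic formula to u^2 - 8u - 10 = 0: u = (8 +/- sqrt(104))/2, i.e. u ~= 9.099 or u ~= -1.099.

u = -4 or u = -1.099 or u = 9.099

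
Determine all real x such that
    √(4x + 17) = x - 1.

Square both sides: 4x + 17 = (x - 1)².
Expand and rearrange: x² - 6x - 16 = 0.
Solving gives x = 8 or x = -2.
Check each candidate in the original equation:
  x = 8: √(49) = 7, while x - 1 = 7 — valid.
  x = -2: √(9) = 3, while x - 1 = -3 — extraneous.

x = 8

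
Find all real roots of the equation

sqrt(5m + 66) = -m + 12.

Square both sides: 5m + 66 = (-m + 12)^2.
Expand and rearrange: m^2 - 29m + 78 = 0.
Solving gives m = 26 or m = 3.
Check each candidate in the original equation:
  m = 26: sqrt(196) = 14, while -m + 12 = -14 — extraneous.
  m = 3: sqrt(81) = 9, while -m + 12 = 9 — valid.

m = 3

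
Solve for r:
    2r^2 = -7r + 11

r = -4.6762 or r = 1.1762

Rearrange to standard form: 2r^2 + 7r - 11 = 0.
Discriminant: (7)^2 - 4*2*(-11) = 137.
Quadratic formula: r = (-7 +/- sqrt(137)) / 4.
So r = -7/4 + sqrt(137)/4 ~= 1.1762 or r = -sqrt(137)/4 - 7/4 ~= -4.6762.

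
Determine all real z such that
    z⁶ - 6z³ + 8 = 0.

z = 1.2599 or z = 1.5874

Let u = z³. The equation becomes u² - 6u + 8 = 0.
Factor: (u - 2)(u - 4) = 0, so u = 2 or u = 4.
z³ = 2 gives z = ∛(2) ≈ 1.2599.
z³ = 4 gives z = ∛(4) ≈ 1.5874.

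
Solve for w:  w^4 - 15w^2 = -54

Let u = w^2. The equation becomes u^2 - 15u + 54 = 0.
Factor: (u - 9)(u - 6) = 0, so u = 9 or u = 6.
w^2 = 9 gives w = +/-3.
w^2 = 6 gives w = +/-sqrt(6) ~= +/-2.4495.

w = -3 or w = -2.4495 or w = 2.4495 or w = 3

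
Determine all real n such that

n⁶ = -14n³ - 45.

Let u = n³. The equation becomes u² + 14u + 45 = 0.
Factor: (u + 9)(u + 5) = 0, so u = -9 or u = -5.
n³ = -9 gives n = -∛(9) ≈ -2.0801.
n³ = -5 gives n = -∛(5) ≈ -1.71.

n = -2.0801 or n = -1.71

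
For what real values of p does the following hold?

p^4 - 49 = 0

p = -2.6458 or p = 2.6458

Let u = p^2. The equation becomes u^2 - 49 = 0.
Factor: (u - 7)(u + 7) = 0, so u = 7 or u = -7.
p^2 = 7 gives p = +/-sqrt(7) ~= +/-2.6458.
p^2 = -7 < 0 has no real solution.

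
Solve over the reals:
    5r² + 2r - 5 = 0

r = -1.2198 or r = 0.8198

Discriminant: (2)² − 4·5·(-5) = 104.
Quadratic formula: r = (-2 ± √104) / 10.
So r = -1/5 + √(26)/5 ≈ 0.8198 or r = -√(26)/5 - 1/5 ≈ -1.2198.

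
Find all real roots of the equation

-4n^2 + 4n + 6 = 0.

Discriminant: (4)^2 - 4*(-4)*6 = 112.
Quadratic formula: n = (-4 +/- sqrt(112)) / (-8).
So n = 1/2 - sqrt(7)/2 ~= -0.8229 or n = 1/2 + sqrt(7)/2 ~= 1.8229.

n = -0.8229 or n = 1.8229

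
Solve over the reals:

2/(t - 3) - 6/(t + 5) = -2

t = -1 or t = 1

Multiply both sides by (t - 3)(t + 5):
2(t + 5) - 6(t - 3) = -2(t - 3)(t + 5).
Expand and collect terms: -2t^2 + 2 = 0.
Factor or apply the quadratic formula: t = -1 or t = 1.
Neither value makes a denominator zero (t != 3, t != -5), so both are valid.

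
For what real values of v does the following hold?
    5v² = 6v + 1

v = -0.1483 or v = 1.3483

Rearrange to standard form: 5v² - 6v - 1 = 0.
Discriminant: (-6)² − 4·5·(-1) = 56.
Quadratic formula: v = (6 ± √56) / 10.
So v = 3/5 + √(14)/5 ≈ 1.3483 or v = 3/5 - √(14)/5 ≈ -0.1483.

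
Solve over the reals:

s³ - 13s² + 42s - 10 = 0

Possible rational roots are divisors of -10. Testing s = 5 gives 0, so (s - 5) is a factor.
Divide: s³ - 13s² + 42s - 10 = (s - 5)(s² - 8s + 2).
Apply the quadratic formula to s² - 8s + 2 = 0: s = (8 ± √56)/2, i.e. s ≈ 7.7417 or s ≈ 0.2583.

s = 0.2583 or s = 5 or s = 7.7417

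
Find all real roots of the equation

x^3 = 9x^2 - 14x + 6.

x = 0.8377 or x = 1 or x = 7.1623

Rearrange: x^3 - 9x^2 + 14x - 6 = 0.
Possible rational roots are divisors of -6. Testing x = 1 gives 0, so (x - 1) is a factor.
Divide: x^3 - 9x^2 + 14x - 6 = (x - 1)(x^2 - 8x + 6).
Apply the quadratic formula to x^2 - 8x + 6 = 0: x = (8 +/- sqrt(40))/2, i.e. x ~= 7.1623 or x ~= 0.8377.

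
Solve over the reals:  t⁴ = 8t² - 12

Let u = t². The equation becomes u² - 8u + 12 = 0.
Factor: (u - 6)(u - 2) = 0, so u = 6 or u = 2.
t² = 6 gives t = ±√(6) ≈ ±2.4495.
t² = 2 gives t = ±√(2) ≈ ±1.4142.

t = -2.4495 or t = -1.4142 or t = 1.4142 or t = 2.4495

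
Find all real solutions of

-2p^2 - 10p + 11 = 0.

p = -5.9278 or p = 0.9278

Discriminant: (-10)^2 - 4*(-2)*11 = 188.
Quadratic formula: p = (10 +/- sqrt(188)) / (-4).
So p = -sqrt(47)/2 - 5/2 ~= -5.9278 or p = -5/2 + sqrt(47)/2 ~= 0.9278.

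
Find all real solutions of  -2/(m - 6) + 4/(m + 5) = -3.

Multiply both sides by (m - 6)(m + 5):
-2(m + 5) + 4(m - 6) = -3(m - 6)(m + 5).
Expand and collect terms: -3m² + m + 124 = 0.
By the quadratic formula, m = (-1 ± √1489) / -6, so m ≈ -6.2646 or m ≈ 6.5979.
Neither value makes a denominator zero (m ≠ 6, m ≠ -5), so both are valid.

m = -6.2646 or m = 6.5979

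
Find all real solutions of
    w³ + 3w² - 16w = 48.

Rearrange: w³ + 3w² - 16w - 48 = 0.
Possible rational roots are divisors of -48. Testing w = -4 gives 0, so (w + 4) is a factor.
Divide: w³ + 3w² - 16w - 48 = (w + 4)(w² - w - 12).
Factor the quadratic: w = 4 or w = -3.

w = -4 or w = -3 or w = 4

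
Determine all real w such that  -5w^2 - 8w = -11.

Rearrange to standard form: -5w^2 - 8w + 11 = 0.
Discriminant: (-8)^2 - 4*(-5)*11 = 284.
Quadratic formula: w = (8 +/- sqrt(284)) / (-10).
So w = -sqrt(71)/5 - 4/5 ~= -2.4852 or w = -4/5 + sqrt(71)/5 ~= 0.8852.

w = -2.4852 or w = 0.8852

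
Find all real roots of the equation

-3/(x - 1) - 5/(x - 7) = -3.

Multiply both sides by (x - 1)(x - 7):
-3(x - 7) - 5(x - 1) = -3(x - 1)(x - 7).
Expand and collect terms: -3x^2 + 32x - 47 = 0.
By the quadratic formula, x = (-32 +/- sqrt(460)) / -6, so x ~= 1.7587 or x ~= 8.9079.
Neither value makes a denominator zero (x != 1, x != 7), so both are valid.

x = 1.7587 or x = 8.9079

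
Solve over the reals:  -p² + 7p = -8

Bring every term to one side: -p² + 7p + 8 = 0.
Factor: -1(p + 1)(p - 8) = 0.
So p = -1 or p = 8.

p = -1 or p = 8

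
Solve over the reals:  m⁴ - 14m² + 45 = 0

m = -3 or m = -2.2361 or m = 2.2361 or m = 3

Let u = m². The equation becomes u² - 14u + 45 = 0.
Factor: (u - 9)(u - 5) = 0, so u = 9 or u = 5.
m² = 9 gives m = ±3.
m² = 5 gives m = ±√(5) ≈ ±2.2361.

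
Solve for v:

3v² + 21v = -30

v = -5 or v = -2

Bring every term to one side: 3v² + 21v + 30 = 0.
Factor: 3(v + 5)(v + 2) = 0.
So v = -5 or v = -2.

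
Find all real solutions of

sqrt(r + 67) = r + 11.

Square both sides: r + 67 = (r + 11)^2.
Expand and rearrange: r^2 + 21r + 54 = 0.
Solving gives r = -3 or r = -18.
Check each candidate in the original equation:
  r = -3: sqrt(64) = 8, while r + 11 = 8 — valid.
  r = -18: sqrt(49) = 7, while r + 11 = -7 — extraneous.

r = -3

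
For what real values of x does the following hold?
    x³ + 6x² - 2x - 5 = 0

x = -6.1926 or x = -0.8074 or x = 1

Possible rational roots are divisors of -5. Testing x = 1 gives 0, so (x - 1) is a factor.
Divide: x³ + 6x² - 2x - 5 = (x - 1)(x² + 7x + 5).
Apply the quadratic formula to x² + 7x + 5 = 0: x = (-7 ± √29)/2, i.e. x ≈ -0.8074 or x ≈ -6.1926.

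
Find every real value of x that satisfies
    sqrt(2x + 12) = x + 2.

x = 2

Square both sides: 2x + 12 = (x + 2)^2.
Expand and rearrange: x^2 + 2x - 8 = 0.
Solving gives x = 2 or x = -4.
Check each candidate in the original equation:
  x = 2: sqrt(16) = 4, while x + 2 = 4 — valid.
  x = -4: sqrt(4) = 2, while x + 2 = -2 — extraneous.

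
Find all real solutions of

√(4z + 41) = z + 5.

Square both sides: 4z + 41 = (z + 5)².
Expand and rearrange: z² + 6z - 16 = 0.
Solving gives z = 2 or z = -8.
Check each candidate in the original equation:
  z = 2: √(49) = 7, while z + 5 = 7 — valid.
  z = -8: √(9) = 3, while z + 5 = -3 — extraneous.

z = 2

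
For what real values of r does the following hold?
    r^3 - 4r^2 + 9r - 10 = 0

r = 2

Possible rational roots are divisors of -10. Testing r = 2 gives 0, so (r - 2) is a factor.
Divide: r^3 - 4r^2 + 9r - 10 = (r - 2)(r^2 - 2r + 5).
The quadratic r^2 - 2r + 5 has discriminant -16 < 0, so no further real roots.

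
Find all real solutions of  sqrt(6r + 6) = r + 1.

Square both sides: 6r + 6 = (r + 1)^2.
Expand and rearrange: r^2 - 4r - 5 = 0.
Solving gives r = 5 or r = -1.
Check each candidate in the original equation:
  r = 5: sqrt(36) = 6, while r + 1 = 6 — valid.
  r = -1: sqrt(0) = 0, while r + 1 = 0 — valid.

r = -1 or r = 5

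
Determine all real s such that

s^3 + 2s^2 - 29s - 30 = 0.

Possible rational roots are divisors of -30. Testing s = 5 gives 0, so (s - 5) is a factor.
Divide: s^3 + 2s^2 - 29s - 30 = (s - 5)(s^2 + 7s + 6).
Factor the quadratic: s = -1 or s = -6.

s = -6 or s = -1 or s = 5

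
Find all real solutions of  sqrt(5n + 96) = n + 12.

n = -3

Square both sides: 5n + 96 = (n + 12)^2.
Expand and rearrange: n^2 + 19n + 48 = 0.
Solving gives n = -3 or n = -16.
Check each candidate in the original equation:
  n = -3: sqrt(81) = 9, while n + 12 = 9 — valid.
  n = -16: sqrt(16) = 4, while n + 12 = -4 — extraneous.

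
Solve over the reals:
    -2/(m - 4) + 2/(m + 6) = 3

Multiply both sides by (m - 4)(m + 6):
-2(m + 6) + 2(m - 4) = 3(m - 4)(m + 6).
Expand and collect terms: 3m^2 + 6m - 52 = 0.
By the quadratic formula, m = (-6 +/- sqrt(660)) / 6, so m ~= 3.2817 or m ~= -5.2817.
Neither value makes a denominator zero (m != 4, m != -6), so both are valid.

m = -5.2817 or m = 3.2817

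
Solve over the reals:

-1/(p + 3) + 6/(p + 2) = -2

Multiply both sides by (p + 3)(p + 2):
-(p + 2) + 6(p + 3) = -2(p + 3)(p + 2).
Expand and collect terms: -2p^2 - 15p - 28 = 0.
Factor or apply the quadratic formula: p = -4 or p = -3.5.
Neither value makes a denominator zero (p != -3, p != -2), so both are valid.

p = -4 or p = -3.5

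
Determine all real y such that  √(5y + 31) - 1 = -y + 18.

y = 10

Isolate the radical: √(5y + 31) = -y + 19.
Square both sides: 5y + 31 = (-y + 19)².
Expand and rearrange: y² - 43y + 330 = 0.
Solving gives y = 33 or y = 10.
Check each candidate in the original equation:
  y = 33: √(196) = 14, while -y + 19 = -14 — extraneous.
  y = 10: √(81) = 9, while -y + 19 = 9 — valid.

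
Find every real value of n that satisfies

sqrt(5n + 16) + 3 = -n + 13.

Isolate the radical: sqrt(5n + 16) = -n + 10.
Square both sides: 5n + 16 = (-n + 10)^2.
Expand and rearrange: n^2 - 25n + 84 = 0.
Solving gives n = 21 or n = 4.
Check each candidate in the original equation:
  n = 21: sqrt(121) = 11, while -n + 10 = -11 — extraneous.
  n = 4: sqrt(36) = 6, while -n + 10 = 6 — valid.

n = 4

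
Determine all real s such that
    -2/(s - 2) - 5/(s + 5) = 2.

Multiply both sides by (s - 2)(s + 5):
-2(s + 5) - 5(s - 2) = 2(s - 2)(s + 5).
Expand and collect terms: 2s^2 + 13s - 20 = 0.
By the quadratic formula, s = (-13 +/- sqrt(329)) / 4, so s ~= 1.2846 or s ~= -7.7846.
Neither value makes a denominator zero (s != 2, s != -5), so both are valid.

s = -7.7846 or s = 1.2846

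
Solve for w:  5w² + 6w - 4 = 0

Discriminant: (6)² − 4·5·(-4) = 116.
Quadratic formula: w = (-6 ± √116) / 10.
So w = -3/5 + √(29)/5 ≈ 0.477 or w = -√(29)/5 - 3/5 ≈ -1.677.

w = -1.677 or w = 0.477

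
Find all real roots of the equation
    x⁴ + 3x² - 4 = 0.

Let u = x². The equation becomes u² + 3u - 4 = 0.
Factor: (u - 1)(u + 4) = 0, so u = 1 or u = -4.
x² = 1 gives x = ±1.
x² = -4 < 0 has no real solution.

x = -1 or x = 1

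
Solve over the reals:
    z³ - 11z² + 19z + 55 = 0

Possible rational roots are divisors of 55. Testing z = 5 gives 0, so (z - 5) is a factor.
Divide: z³ - 11z² + 19z + 55 = (z - 5)(z² - 6z - 11).
Apply the quadratic formula to z² - 6z - 11 = 0: z = (6 ± √80)/2, i.e. z ≈ 7.4721 or z ≈ -1.4721.

z = -1.4721 or z = 5 or z = 7.4721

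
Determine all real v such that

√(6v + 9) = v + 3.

Square both sides: 6v + 9 = (v + 3)².
Expand and rearrange: v² = 0.
This gives the repeated root v = 0.
Check in the original equation:
  v = 0: √(9) = 3, while v + 3 = 3 — valid.

v = 0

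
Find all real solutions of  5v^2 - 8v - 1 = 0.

Discriminant: (-8)^2 - 4*5*(-1) = 84.
Quadratic formula: v = (8 +/- sqrt(84)) / 10.
So v = 4/5 + sqrt(21)/5 ~= 1.7165 or v = 4/5 - sqrt(21)/5 ~= -0.1165.

v = -0.1165 or v = 1.7165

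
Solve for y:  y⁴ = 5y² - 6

y = -1.7321 or y = -1.4142 or y = 1.4142 or y = 1.7321

Let u = y². The equation becomes u² - 5u + 6 = 0.
Factor: (u - 2)(u - 3) = 0, so u = 2 or u = 3.
y² = 2 gives y = ±√(2) ≈ ±1.4142.
y² = 3 gives y = ±√(3) ≈ ±1.7321.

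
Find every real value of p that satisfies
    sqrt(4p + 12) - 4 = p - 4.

Isolate the radical: sqrt(4p + 12) = p.
Square both sides: 4p + 12 = (p)^2.
Expand and rearrange: p^2 - 4p - 12 = 0.
Solving gives p = 6 or p = -2.
Check each candidate in the original equation:
  p = 6: sqrt(36) = 6, while p = 6 — valid.
  p = -2: sqrt(4) = 2, while p = -2 — extraneous.

p = 6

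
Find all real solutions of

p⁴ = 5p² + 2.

Let u = p². The equation becomes u² - 5u - 2 = 0.
By the quadratic formula, u = 5/2 + √(33)/2 or u = 5/2 - √(33)/2.
p² = 5/2 + √(33)/2 gives p = ±√(5/2 + √(33)/2) ≈ ±2.3178.
p² = 5/2 - √(33)/2 < 0 has no real solution.

p = -2.3178 or p = 2.3178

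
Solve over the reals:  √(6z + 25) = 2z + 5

Square both sides: 6z + 25 = (2z + 5)².
Expand and rearrange: 4z² + 14z = 0.
Solving gives z = 0 or z = -3.5.
Check each candidate in the original equation:
  z = 0: √(25) = 5, while 2z + 5 = 5 — valid.
  z = -3.5: √(4) = 2, while 2z + 5 = -2 — extraneous.

z = 0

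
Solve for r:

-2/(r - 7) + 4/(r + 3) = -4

r = -3.9564 or r = 7.4564

Multiply both sides by (r - 7)(r + 3):
-2(r + 3) + 4(r - 7) = -4(r - 7)(r + 3).
Expand and collect terms: -4r² + 14r + 118 = 0.
By the quadratic formula, r = (-14 ± √2084) / -8, so r ≈ -3.9564 or r ≈ 7.4564.
Neither value makes a denominator zero (r ≠ 7, r ≠ -3), so both are valid.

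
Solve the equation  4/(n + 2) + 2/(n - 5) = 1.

Multiply both sides by (n + 2)(n - 5):
4(n - 5) + 2(n + 2) = (n + 2)(n - 5).
Expand and collect terms: n² - 9n + 6 = 0.
By the quadratic formula, n = (9 ± √57) / 2, so n ≈ 8.2749 or n ≈ 0.7251.
Neither value makes a denominator zero (n ≠ -2, n ≠ 5), so both are valid.

n = 0.7251 or n = 8.2749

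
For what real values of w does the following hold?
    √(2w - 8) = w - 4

w = 4 or w = 6

Square both sides: 2w - 8 = (w - 4)².
Expand and rearrange: w² - 10w + 24 = 0.
Solving gives w = 6 or w = 4.
Check each candidate in the original equation:
  w = 6: √(4) = 2, while w - 4 = 2 — valid.
  w = 4: √(0) = 0, while w - 4 = 0 — valid.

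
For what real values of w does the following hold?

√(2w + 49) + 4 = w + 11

w = 0

Isolate the radical: √(2w + 49) = w + 7.
Square both sides: 2w + 49 = (w + 7)².
Expand and rearrange: w² + 12w = 0.
Solving gives w = 0 or w = -12.
Check each candidate in the original equation:
  w = 0: √(49) = 7, while w + 7 = 7 — valid.
  w = -12: √(25) = 5, while w + 7 = -5 — extraneous.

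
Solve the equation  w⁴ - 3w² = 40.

w = -2.8284 or w = 2.8284

Let u = w². The equation becomes u² - 3u - 40 = 0.
Factor: (u - 8)(u + 5) = 0, so u = 8 or u = -5.
w² = 8 gives w = ±2·√(2) ≈ ±2.8284.
w² = -5 < 0 has no real solution.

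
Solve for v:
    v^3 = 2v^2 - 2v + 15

Rearrange: v^3 - 2v^2 + 2v - 15 = 0.
Possible rational roots are divisors of -15. Testing v = 3 gives 0, so (v - 3) is a factor.
Divide: v^3 - 2v^2 + 2v - 15 = (v - 3)(v^2 + v + 5).
The quadratic v^2 + v + 5 has discriminant -19 < 0, so no further real roots.

v = 3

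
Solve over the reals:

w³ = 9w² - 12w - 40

w = -1.4641 or w = 5 or w = 5.4641

Rearrange: w³ - 9w² + 12w + 40 = 0.
Possible rational roots are divisors of 40. Testing w = 5 gives 0, so (w - 5) is a factor.
Divide: w³ - 9w² + 12w + 40 = (w - 5)(w² - 4w - 8).
Apply the quadratic formula to w² - 4w - 8 = 0: w = (4 ± √48)/2, i.e. w ≈ 5.4641 or w ≈ -1.4641.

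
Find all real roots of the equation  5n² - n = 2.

n = -0.5403 or n = 0.7403

Rearrange to standard form: 5n² - n - 2 = 0.
Discriminant: (-1)² − 4·5·(-2) = 41.
Quadratic formula: n = (1 ± √41) / 10.
So n = 1/10 + √(41)/10 ≈ 0.7403 or n = 1/10 - √(41)/10 ≈ -0.5403.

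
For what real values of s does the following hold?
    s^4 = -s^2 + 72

Let u = s^2. The equation becomes u^2 + u - 72 = 0.
Factor: (u + 9)(u - 8) = 0, so u = -9 or u = 8.
s^2 = -9 < 0 has no real solution.
s^2 = 8 gives s = +/-2*sqrt(2) ~= +/-2.8284.

s = -2.8284 or s = 2.8284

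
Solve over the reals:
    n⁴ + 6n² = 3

n = -0.6813 or n = 0.6813

Let u = n². The equation becomes u² + 6u - 3 = 0.
By the quadratic formula, u = -3 + 2·√(3) or u = -2·√(3) - 3.
n² = -3 + 2·√(3) gives n = ±√(-3 + 2·√(3)) ≈ ±0.6813.
n² = -2·√(3) - 3 < 0 has no real solution.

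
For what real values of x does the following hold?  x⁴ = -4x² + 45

x = -2.2361 or x = 2.2361

Let u = x². The equation becomes u² + 4u - 45 = 0.
Factor: (u - 5)(u + 9) = 0, so u = 5 or u = -9.
x² = 5 gives x = ±√(5) ≈ ±2.2361.
x² = -9 < 0 has no real solution.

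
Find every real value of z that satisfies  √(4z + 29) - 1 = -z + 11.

Isolate the radical: √(4z + 29) = -z + 12.
Square both sides: 4z + 29 = (-z + 12)².
Expand and rearrange: z² - 28z + 115 = 0.
Solving gives z = 23 or z = 5.
Check each candidate in the original equation:
  z = 23: √(121) = 11, while -z + 12 = -11 — extraneous.
  z = 5: √(49) = 7, while -z + 12 = 7 — valid.

z = 5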